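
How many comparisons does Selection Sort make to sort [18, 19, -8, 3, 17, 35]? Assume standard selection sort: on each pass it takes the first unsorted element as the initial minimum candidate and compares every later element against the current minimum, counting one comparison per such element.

Pass 1: scan indices 1..5 for the minimum = 5 comparison(s); min is -8, place at index 0 -> [-8, 19, 18, 3, 17, 35]
Pass 2: scan indices 2..5 for the minimum = 4 comparison(s); min is 3, place at index 1 -> [-8, 3, 18, 19, 17, 35]
Pass 3: scan indices 3..5 for the minimum = 3 comparison(s); min is 17, place at index 2 -> [-8, 3, 17, 19, 18, 35]
Pass 4: scan indices 4..5 for the minimum = 2 comparison(s); min is 18, place at index 3 -> [-8, 3, 17, 18, 19, 35]
Pass 5: scan indices 5..5 for the minimum = 1 comparison(s); min is 19, place at index 4 -> [-8, 3, 17, 18, 19, 35]
Selection sort always scans the whole unsorted suffix, so the count is (n-1) + (n-2) + ... + 1 = n(n-1)/2 = 6*5/2 = 15 regardless of the input order.
Total comparisons: 5 + 4 + 3 + 2 + 1 = 15


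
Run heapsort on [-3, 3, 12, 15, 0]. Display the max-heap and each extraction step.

Build heap: [15, 3, 12, -3, 0]
Extract 15: [12, 3, 0, -3, 15]
Extract 12: [3, -3, 0, 12, 15]
Extract 3: [0, -3, 3, 12, 15]
Extract 0: [-3, 0, 3, 12, 15]


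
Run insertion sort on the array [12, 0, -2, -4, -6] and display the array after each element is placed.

First element 12 is already 'sorted'
Insert 0: shifted 1 elements -> [0, 12, -2, -4, -6]
Insert -2: shifted 2 elements -> [-2, 0, 12, -4, -6]
Insert -4: shifted 3 elements -> [-4, -2, 0, 12, -6]
Insert -6: shifted 4 elements -> [-6, -4, -2, 0, 12]


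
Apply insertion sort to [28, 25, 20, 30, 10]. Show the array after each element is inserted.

First element 28 is already 'sorted'
Insert 25: shifted 1 elements -> [25, 28, 20, 30, 10]
Insert 20: shifted 2 elements -> [20, 25, 28, 30, 10]
Insert 30: shifted 0 elements -> [20, 25, 28, 30, 10]
Insert 10: shifted 4 elements -> [10, 20, 25, 28, 30]


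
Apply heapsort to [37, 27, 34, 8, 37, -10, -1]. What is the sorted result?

Build heap: [37, 37, 34, 8, 27, -10, -1]
Extract 37: [37, 27, 34, 8, -1, -10, 37]
Extract 37: [34, 27, -10, 8, -1, 37, 37]
Extract 34: [27, 8, -10, -1, 34, 37, 37]
Extract 27: [8, -1, -10, 27, 34, 37, 37]
Extract 8: [-1, -10, 8, 27, 34, 37, 37]
Extract -1: [-10, -1, 8, 27, 34, 37, 37]


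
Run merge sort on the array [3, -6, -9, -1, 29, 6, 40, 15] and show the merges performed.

Divide and conquer:
  Merge [3] + [-6] -> [-6, 3]
  Merge [-9] + [-1] -> [-9, -1]
  Merge [-6, 3] + [-9, -1] -> [-9, -6, -1, 3]
  Merge [29] + [6] -> [6, 29]
  Merge [40] + [15] -> [15, 40]
  Merge [6, 29] + [15, 40] -> [6, 15, 29, 40]
  Merge [-9, -6, -1, 3] + [6, 15, 29, 40] -> [-9, -6, -1, 3, 6, 15, 29, 40]


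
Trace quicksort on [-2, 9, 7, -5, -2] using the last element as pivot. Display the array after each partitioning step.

Partition 1: pivot=-2 at index 2 -> [-2, -5, -2, 9, 7]
Partition 2: pivot=-5 at index 0 -> [-5, -2, -2, 9, 7]
Partition 3: pivot=7 at index 3 -> [-5, -2, -2, 7, 9]


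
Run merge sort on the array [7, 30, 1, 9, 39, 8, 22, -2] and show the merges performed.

Divide and conquer:
  Merge [7] + [30] -> [7, 30]
  Merge [1] + [9] -> [1, 9]
  Merge [7, 30] + [1, 9] -> [1, 7, 9, 30]
  Merge [39] + [8] -> [8, 39]
  Merge [22] + [-2] -> [-2, 22]
  Merge [8, 39] + [-2, 22] -> [-2, 8, 22, 39]
  Merge [1, 7, 9, 30] + [-2, 8, 22, 39] -> [-2, 1, 7, 8, 9, 22, 30, 39]


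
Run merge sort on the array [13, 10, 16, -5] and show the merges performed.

Divide and conquer:
  Merge [13] + [10] -> [10, 13]
  Merge [16] + [-5] -> [-5, 16]
  Merge [10, 13] + [-5, 16] -> [-5, 10, 13, 16]


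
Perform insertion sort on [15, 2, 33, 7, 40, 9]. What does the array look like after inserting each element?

First element 15 is already 'sorted'
Insert 2: shifted 1 elements -> [2, 15, 33, 7, 40, 9]
Insert 33: shifted 0 elements -> [2, 15, 33, 7, 40, 9]
Insert 7: shifted 2 elements -> [2, 7, 15, 33, 40, 9]
Insert 40: shifted 0 elements -> [2, 7, 15, 33, 40, 9]
Insert 9: shifted 3 elements -> [2, 7, 9, 15, 33, 40]


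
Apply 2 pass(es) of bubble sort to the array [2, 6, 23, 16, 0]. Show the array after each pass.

After pass 1: [2, 6, 16, 0, 23] (2 swaps)
After pass 2: [2, 6, 0, 16, 23] (1 swaps)
Total swaps: 3


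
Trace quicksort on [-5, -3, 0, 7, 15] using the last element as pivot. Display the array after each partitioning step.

Partition 1: pivot=15 at index 4 -> [-5, -3, 0, 7, 15]
Partition 2: pivot=7 at index 3 -> [-5, -3, 0, 7, 15]
Partition 3: pivot=0 at index 2 -> [-5, -3, 0, 7, 15]
Partition 4: pivot=-3 at index 1 -> [-5, -3, 0, 7, 15]


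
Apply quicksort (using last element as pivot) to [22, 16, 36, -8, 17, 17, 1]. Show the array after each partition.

Partition 1: pivot=1 at index 1 -> [-8, 1, 36, 22, 17, 17, 16]
Partition 2: pivot=16 at index 2 -> [-8, 1, 16, 22, 17, 17, 36]
Partition 3: pivot=36 at index 6 -> [-8, 1, 16, 22, 17, 17, 36]
Partition 4: pivot=17 at index 4 -> [-8, 1, 16, 17, 17, 22, 36]


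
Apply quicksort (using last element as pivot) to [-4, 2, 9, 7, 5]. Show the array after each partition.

Partition 1: pivot=5 at index 2 -> [-4, 2, 5, 7, 9]
Partition 2: pivot=2 at index 1 -> [-4, 2, 5, 7, 9]
Partition 3: pivot=9 at index 4 -> [-4, 2, 5, 7, 9]


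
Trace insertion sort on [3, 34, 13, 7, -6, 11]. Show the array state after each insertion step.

First element 3 is already 'sorted'
Insert 34: shifted 0 elements -> [3, 34, 13, 7, -6, 11]
Insert 13: shifted 1 elements -> [3, 13, 34, 7, -6, 11]
Insert 7: shifted 2 elements -> [3, 7, 13, 34, -6, 11]
Insert -6: shifted 4 elements -> [-6, 3, 7, 13, 34, 11]
Insert 11: shifted 2 elements -> [-6, 3, 7, 11, 13, 34]


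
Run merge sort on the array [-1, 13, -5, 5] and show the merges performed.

Divide and conquer:
  Merge [-1] + [13] -> [-1, 13]
  Merge [-5] + [5] -> [-5, 5]
  Merge [-1, 13] + [-5, 5] -> [-5, -1, 5, 13]


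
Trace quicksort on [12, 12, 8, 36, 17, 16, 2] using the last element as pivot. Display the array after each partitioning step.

Partition 1: pivot=2 at index 0 -> [2, 12, 8, 36, 17, 16, 12]
Partition 2: pivot=12 at index 3 -> [2, 12, 8, 12, 17, 16, 36]
Partition 3: pivot=8 at index 1 -> [2, 8, 12, 12, 17, 16, 36]
Partition 4: pivot=36 at index 6 -> [2, 8, 12, 12, 17, 16, 36]
Partition 5: pivot=16 at index 4 -> [2, 8, 12, 12, 16, 17, 36]


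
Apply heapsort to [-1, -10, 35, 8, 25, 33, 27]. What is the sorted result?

Build heap: [35, 25, 33, 8, -10, -1, 27]
Extract 35: [33, 25, 27, 8, -10, -1, 35]
Extract 33: [27, 25, -1, 8, -10, 33, 35]
Extract 27: [25, 8, -1, -10, 27, 33, 35]
Extract 25: [8, -10, -1, 25, 27, 33, 35]
Extract 8: [-1, -10, 8, 25, 27, 33, 35]
Extract -1: [-10, -1, 8, 25, 27, 33, 35]


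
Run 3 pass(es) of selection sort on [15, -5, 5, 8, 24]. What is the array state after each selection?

Pass 1: Select minimum -5 at index 1, swap -> [-5, 15, 5, 8, 24]
Pass 2: Select minimum 5 at index 2, swap -> [-5, 5, 15, 8, 24]
Pass 3: Select minimum 8 at index 3, swap -> [-5, 5, 8, 15, 24]


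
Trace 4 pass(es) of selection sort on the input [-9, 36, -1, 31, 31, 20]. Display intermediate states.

Pass 1: Select minimum -9 at index 0, swap -> [-9, 36, -1, 31, 31, 20]
Pass 2: Select minimum -1 at index 2, swap -> [-9, -1, 36, 31, 31, 20]
Pass 3: Select minimum 20 at index 5, swap -> [-9, -1, 20, 31, 31, 36]
Pass 4: Select minimum 31 at index 3, swap -> [-9, -1, 20, 31, 31, 36]


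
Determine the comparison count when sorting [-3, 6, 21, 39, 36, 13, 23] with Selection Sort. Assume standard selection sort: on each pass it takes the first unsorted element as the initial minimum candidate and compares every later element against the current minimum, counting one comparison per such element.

Pass 1: scan indices 1..6 for the minimum = 6 comparison(s); min is -3, place at index 0 -> [-3, 6, 21, 39, 36, 13, 23]
Pass 2: scan indices 2..6 for the minimum = 5 comparison(s); min is 6, place at index 1 -> [-3, 6, 21, 39, 36, 13, 23]
Pass 3: scan indices 3..6 for the minimum = 4 comparison(s); min is 13, place at index 2 -> [-3, 6, 13, 39, 36, 21, 23]
Pass 4: scan indices 4..6 for the minimum = 3 comparison(s); min is 21, place at index 3 -> [-3, 6, 13, 21, 36, 39, 23]
Pass 5: scan indices 5..6 for the minimum = 2 comparison(s); min is 23, place at index 4 -> [-3, 6, 13, 21, 23, 39, 36]
Pass 6: scan indices 6..6 for the minimum = 1 comparison(s); min is 36, place at index 5 -> [-3, 6, 13, 21, 23, 36, 39]
Selection sort always scans the whole unsorted suffix, so the count is (n-1) + (n-2) + ... + 1 = n(n-1)/2 = 7*6/2 = 21 regardless of the input order.
Total comparisons: 6 + 5 + 4 + 3 + 2 + 1 = 21


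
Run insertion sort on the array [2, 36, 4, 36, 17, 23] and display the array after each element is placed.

First element 2 is already 'sorted'
Insert 36: shifted 0 elements -> [2, 36, 4, 36, 17, 23]
Insert 4: shifted 1 elements -> [2, 4, 36, 36, 17, 23]
Insert 36: shifted 0 elements -> [2, 4, 36, 36, 17, 23]
Insert 17: shifted 2 elements -> [2, 4, 17, 36, 36, 23]
Insert 23: shifted 2 elements -> [2, 4, 17, 23, 36, 36]


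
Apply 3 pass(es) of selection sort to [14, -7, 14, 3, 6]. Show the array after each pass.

Pass 1: Select minimum -7 at index 1, swap -> [-7, 14, 14, 3, 6]
Pass 2: Select minimum 3 at index 3, swap -> [-7, 3, 14, 14, 6]
Pass 3: Select minimum 6 at index 4, swap -> [-7, 3, 6, 14, 14]


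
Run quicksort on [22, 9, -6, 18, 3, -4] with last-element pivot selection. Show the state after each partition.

Partition 1: pivot=-4 at index 1 -> [-6, -4, 22, 18, 3, 9]
Partition 2: pivot=9 at index 3 -> [-6, -4, 3, 9, 22, 18]
Partition 3: pivot=18 at index 4 -> [-6, -4, 3, 9, 18, 22]


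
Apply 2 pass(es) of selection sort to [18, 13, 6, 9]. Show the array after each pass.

Pass 1: Select minimum 6 at index 2, swap -> [6, 13, 18, 9]
Pass 2: Select minimum 9 at index 3, swap -> [6, 9, 18, 13]


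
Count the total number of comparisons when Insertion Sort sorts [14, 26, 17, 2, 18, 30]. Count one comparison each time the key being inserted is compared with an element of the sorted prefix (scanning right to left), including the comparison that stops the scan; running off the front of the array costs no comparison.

Insert 26: 14 <= 26 (stop) = 1 comparison(s) -> [14, 26, 17, 2, 18, 30]
Insert 17: 26 > 17 (shift), 14 <= 17 (stop) = 2 comparison(s) -> [14, 17, 26, 2, 18, 30]
Insert 2: 26 > 2 (shift), 17 > 2 (shift), 14 > 2 (shift), reached front = 3 comparison(s) -> [2, 14, 17, 26, 18, 30]
Insert 18: 26 > 18 (shift), 17 <= 18 (stop) = 2 comparison(s) -> [2, 14, 17, 18, 26, 30]
Insert 30: 26 <= 30 (stop) = 1 comparison(s) -> [2, 14, 17, 18, 26, 30]
Total comparisons: 1 + 2 + 3 + 2 + 1 = 9


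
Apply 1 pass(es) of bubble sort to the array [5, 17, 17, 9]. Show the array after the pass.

After pass 1: [5, 17, 9, 17] (1 swaps)
Total swaps: 1


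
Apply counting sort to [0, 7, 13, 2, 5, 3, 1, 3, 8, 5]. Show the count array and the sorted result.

Count array: [1, 1, 1, 2, 0, 2, 0, 1, 1, 0, 0, 0, 0, 1]
(count[i] = number of elements equal to i)
Cumulative count: [1, 2, 3, 5, 5, 7, 7, 8, 9, 9, 9, 9, 9, 10]
Sorted: [0, 1, 2, 3, 3, 5, 5, 7, 8, 13]


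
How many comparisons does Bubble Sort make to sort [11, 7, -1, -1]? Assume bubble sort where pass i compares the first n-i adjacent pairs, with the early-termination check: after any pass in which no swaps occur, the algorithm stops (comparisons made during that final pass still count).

Pass 1: compare adjacent pairs (0,1)..(2,3) = 3 comparison(s), 3 swap(s) -> [7, -1, -1, 11]
Pass 2: compare adjacent pairs (0,1)..(1,2) = 2 comparison(s), 2 swap(s) -> [-1, -1, 7, 11]
Pass 3: compare adjacent pairs (0,1)..(0,1) = 1 comparison(s), 0 swap(s) -> [-1, -1, 7, 11]
No swaps in this pass, so bubble sort stops here.
Total comparisons: 3 + 2 + 1 = 6


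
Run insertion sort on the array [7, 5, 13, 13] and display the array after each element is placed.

First element 7 is already 'sorted'
Insert 5: shifted 1 elements -> [5, 7, 13, 13]
Insert 13: shifted 0 elements -> [5, 7, 13, 13]
Insert 13: shifted 0 elements -> [5, 7, 13, 13]


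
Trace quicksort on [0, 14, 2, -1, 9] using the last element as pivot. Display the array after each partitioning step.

Partition 1: pivot=9 at index 3 -> [0, 2, -1, 9, 14]
Partition 2: pivot=-1 at index 0 -> [-1, 2, 0, 9, 14]
Partition 3: pivot=0 at index 1 -> [-1, 0, 2, 9, 14]


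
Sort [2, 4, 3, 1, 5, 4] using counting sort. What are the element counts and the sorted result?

Count array: [0, 1, 1, 1, 2, 1]
(count[i] = number of elements equal to i)
Cumulative count: [0, 1, 2, 3, 5, 6]
Sorted: [1, 2, 3, 4, 4, 5]


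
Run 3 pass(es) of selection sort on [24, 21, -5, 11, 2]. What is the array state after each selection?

Pass 1: Select minimum -5 at index 2, swap -> [-5, 21, 24, 11, 2]
Pass 2: Select minimum 2 at index 4, swap -> [-5, 2, 24, 11, 21]
Pass 3: Select minimum 11 at index 3, swap -> [-5, 2, 11, 24, 21]


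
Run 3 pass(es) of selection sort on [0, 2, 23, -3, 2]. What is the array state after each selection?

Pass 1: Select minimum -3 at index 3, swap -> [-3, 2, 23, 0, 2]
Pass 2: Select minimum 0 at index 3, swap -> [-3, 0, 23, 2, 2]
Pass 3: Select minimum 2 at index 3, swap -> [-3, 0, 2, 23, 2]


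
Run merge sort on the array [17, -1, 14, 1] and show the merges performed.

Divide and conquer:
  Merge [17] + [-1] -> [-1, 17]
  Merge [14] + [1] -> [1, 14]
  Merge [-1, 17] + [1, 14] -> [-1, 1, 14, 17]


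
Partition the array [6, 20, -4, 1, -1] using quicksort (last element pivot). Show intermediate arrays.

Partition 1: pivot=-1 at index 1 -> [-4, -1, 6, 1, 20]
Partition 2: pivot=20 at index 4 -> [-4, -1, 6, 1, 20]
Partition 3: pivot=1 at index 2 -> [-4, -1, 1, 6, 20]


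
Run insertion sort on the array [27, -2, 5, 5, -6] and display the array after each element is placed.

First element 27 is already 'sorted'
Insert -2: shifted 1 elements -> [-2, 27, 5, 5, -6]
Insert 5: shifted 1 elements -> [-2, 5, 27, 5, -6]
Insert 5: shifted 1 elements -> [-2, 5, 5, 27, -6]
Insert -6: shifted 4 elements -> [-6, -2, 5, 5, 27]


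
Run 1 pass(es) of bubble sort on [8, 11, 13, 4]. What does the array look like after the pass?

After pass 1: [8, 11, 4, 13] (1 swaps)
Total swaps: 1


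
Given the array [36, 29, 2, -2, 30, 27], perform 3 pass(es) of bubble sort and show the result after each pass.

After pass 1: [29, 2, -2, 30, 27, 36] (5 swaps)
After pass 2: [2, -2, 29, 27, 30, 36] (3 swaps)
After pass 3: [-2, 2, 27, 29, 30, 36] (2 swaps)
Total swaps: 10


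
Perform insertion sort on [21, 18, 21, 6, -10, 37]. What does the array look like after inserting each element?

First element 21 is already 'sorted'
Insert 18: shifted 1 elements -> [18, 21, 21, 6, -10, 37]
Insert 21: shifted 0 elements -> [18, 21, 21, 6, -10, 37]
Insert 6: shifted 3 elements -> [6, 18, 21, 21, -10, 37]
Insert -10: shifted 4 elements -> [-10, 6, 18, 21, 21, 37]
Insert 37: shifted 0 elements -> [-10, 6, 18, 21, 21, 37]


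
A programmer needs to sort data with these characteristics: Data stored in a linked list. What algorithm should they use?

Best choice: Merge sort
Reason: Merge sort doesn't require random access; can be done in O(1) extra space for linked lists


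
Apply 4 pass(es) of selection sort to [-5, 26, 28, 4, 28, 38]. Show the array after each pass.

Pass 1: Select minimum -5 at index 0, swap -> [-5, 26, 28, 4, 28, 38]
Pass 2: Select minimum 4 at index 3, swap -> [-5, 4, 28, 26, 28, 38]
Pass 3: Select minimum 26 at index 3, swap -> [-5, 4, 26, 28, 28, 38]
Pass 4: Select minimum 28 at index 3, swap -> [-5, 4, 26, 28, 28, 38]


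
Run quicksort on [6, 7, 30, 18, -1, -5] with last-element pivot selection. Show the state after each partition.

Partition 1: pivot=-5 at index 0 -> [-5, 7, 30, 18, -1, 6]
Partition 2: pivot=6 at index 2 -> [-5, -1, 6, 18, 7, 30]
Partition 3: pivot=30 at index 5 -> [-5, -1, 6, 18, 7, 30]
Partition 4: pivot=7 at index 3 -> [-5, -1, 6, 7, 18, 30]


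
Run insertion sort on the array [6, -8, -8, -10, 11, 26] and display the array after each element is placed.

First element 6 is already 'sorted'
Insert -8: shifted 1 elements -> [-8, 6, -8, -10, 11, 26]
Insert -8: shifted 1 elements -> [-8, -8, 6, -10, 11, 26]
Insert -10: shifted 3 elements -> [-10, -8, -8, 6, 11, 26]
Insert 11: shifted 0 elements -> [-10, -8, -8, 6, 11, 26]
Insert 26: shifted 0 elements -> [-10, -8, -8, 6, 11, 26]


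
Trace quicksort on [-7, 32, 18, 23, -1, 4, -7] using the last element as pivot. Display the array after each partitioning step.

Partition 1: pivot=-7 at index 1 -> [-7, -7, 18, 23, -1, 4, 32]
Partition 2: pivot=32 at index 6 -> [-7, -7, 18, 23, -1, 4, 32]
Partition 3: pivot=4 at index 3 -> [-7, -7, -1, 4, 18, 23, 32]
Partition 4: pivot=23 at index 5 -> [-7, -7, -1, 4, 18, 23, 32]


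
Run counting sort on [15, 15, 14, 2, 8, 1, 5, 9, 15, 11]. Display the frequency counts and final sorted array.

Count array: [0, 1, 1, 0, 0, 1, 0, 0, 1, 1, 0, 1, 0, 0, 1, 3]
(count[i] = number of elements equal to i)
Cumulative count: [0, 1, 2, 2, 2, 3, 3, 3, 4, 5, 5, 6, 6, 6, 7, 10]
Sorted: [1, 2, 5, 8, 9, 11, 14, 15, 15, 15]


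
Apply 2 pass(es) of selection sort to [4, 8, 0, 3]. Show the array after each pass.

Pass 1: Select minimum 0 at index 2, swap -> [0, 8, 4, 3]
Pass 2: Select minimum 3 at index 3, swap -> [0, 3, 4, 8]


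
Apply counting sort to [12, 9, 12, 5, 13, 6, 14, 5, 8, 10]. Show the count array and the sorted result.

Count array: [0, 0, 0, 0, 0, 2, 1, 0, 1, 1, 1, 0, 2, 1, 1]
(count[i] = number of elements equal to i)
Cumulative count: [0, 0, 0, 0, 0, 2, 3, 3, 4, 5, 6, 6, 8, 9, 10]
Sorted: [5, 5, 6, 8, 9, 10, 12, 12, 13, 14]


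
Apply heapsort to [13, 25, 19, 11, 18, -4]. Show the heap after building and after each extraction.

Build heap: [25, 18, 19, 11, 13, -4]
Extract 25: [19, 18, -4, 11, 13, 25]
Extract 19: [18, 13, -4, 11, 19, 25]
Extract 18: [13, 11, -4, 18, 19, 25]
Extract 13: [11, -4, 13, 18, 19, 25]
Extract 11: [-4, 11, 13, 18, 19, 25]


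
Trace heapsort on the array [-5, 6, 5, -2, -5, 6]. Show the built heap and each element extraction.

Build heap: [6, -2, 6, -5, -5, 5]
Extract 6: [6, -2, 5, -5, -5, 6]
Extract 6: [5, -2, -5, -5, 6, 6]
Extract 5: [-2, -5, -5, 5, 6, 6]
Extract -2: [-5, -5, -2, 5, 6, 6]
Extract -5: [-5, -5, -2, 5, 6, 6]


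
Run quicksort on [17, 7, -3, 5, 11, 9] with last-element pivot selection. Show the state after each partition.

Partition 1: pivot=9 at index 3 -> [7, -3, 5, 9, 11, 17]
Partition 2: pivot=5 at index 1 -> [-3, 5, 7, 9, 11, 17]
Partition 3: pivot=17 at index 5 -> [-3, 5, 7, 9, 11, 17]


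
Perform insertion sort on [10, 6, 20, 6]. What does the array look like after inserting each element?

First element 10 is already 'sorted'
Insert 6: shifted 1 elements -> [6, 10, 20, 6]
Insert 20: shifted 0 elements -> [6, 10, 20, 6]
Insert 6: shifted 2 elements -> [6, 6, 10, 20]


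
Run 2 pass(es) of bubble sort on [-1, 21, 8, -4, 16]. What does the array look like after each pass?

After pass 1: [-1, 8, -4, 16, 21] (3 swaps)
After pass 2: [-1, -4, 8, 16, 21] (1 swaps)
Total swaps: 4


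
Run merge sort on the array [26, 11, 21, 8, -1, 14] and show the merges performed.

Divide and conquer:
  Merge [11] + [21] -> [11, 21]
  Merge [26] + [11, 21] -> [11, 21, 26]
  Merge [-1] + [14] -> [-1, 14]
  Merge [8] + [-1, 14] -> [-1, 8, 14]
  Merge [11, 21, 26] + [-1, 8, 14] -> [-1, 8, 11, 14, 21, 26]


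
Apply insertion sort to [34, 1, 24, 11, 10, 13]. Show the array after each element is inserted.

First element 34 is already 'sorted'
Insert 1: shifted 1 elements -> [1, 34, 24, 11, 10, 13]
Insert 24: shifted 1 elements -> [1, 24, 34, 11, 10, 13]
Insert 11: shifted 2 elements -> [1, 11, 24, 34, 10, 13]
Insert 10: shifted 3 elements -> [1, 10, 11, 24, 34, 13]
Insert 13: shifted 2 elements -> [1, 10, 11, 13, 24, 34]


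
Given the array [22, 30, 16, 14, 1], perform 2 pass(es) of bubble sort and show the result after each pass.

After pass 1: [22, 16, 14, 1, 30] (3 swaps)
After pass 2: [16, 14, 1, 22, 30] (3 swaps)
Total swaps: 6


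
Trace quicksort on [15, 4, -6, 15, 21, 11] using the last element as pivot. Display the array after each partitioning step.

Partition 1: pivot=11 at index 2 -> [4, -6, 11, 15, 21, 15]
Partition 2: pivot=-6 at index 0 -> [-6, 4, 11, 15, 21, 15]
Partition 3: pivot=15 at index 4 -> [-6, 4, 11, 15, 15, 21]


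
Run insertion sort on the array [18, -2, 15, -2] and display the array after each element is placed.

First element 18 is already 'sorted'
Insert -2: shifted 1 elements -> [-2, 18, 15, -2]
Insert 15: shifted 1 elements -> [-2, 15, 18, -2]
Insert -2: shifted 2 elements -> [-2, -2, 15, 18]


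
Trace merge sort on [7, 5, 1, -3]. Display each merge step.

Divide and conquer:
  Merge [7] + [5] -> [5, 7]
  Merge [1] + [-3] -> [-3, 1]
  Merge [5, 7] + [-3, 1] -> [-3, 1, 5, 7]


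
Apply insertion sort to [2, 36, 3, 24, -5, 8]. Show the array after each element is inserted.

First element 2 is already 'sorted'
Insert 36: shifted 0 elements -> [2, 36, 3, 24, -5, 8]
Insert 3: shifted 1 elements -> [2, 3, 36, 24, -5, 8]
Insert 24: shifted 1 elements -> [2, 3, 24, 36, -5, 8]
Insert -5: shifted 4 elements -> [-5, 2, 3, 24, 36, 8]
Insert 8: shifted 2 elements -> [-5, 2, 3, 8, 24, 36]


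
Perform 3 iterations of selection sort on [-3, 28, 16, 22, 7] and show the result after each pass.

Pass 1: Select minimum -3 at index 0, swap -> [-3, 28, 16, 22, 7]
Pass 2: Select minimum 7 at index 4, swap -> [-3, 7, 16, 22, 28]
Pass 3: Select minimum 16 at index 2, swap -> [-3, 7, 16, 22, 28]


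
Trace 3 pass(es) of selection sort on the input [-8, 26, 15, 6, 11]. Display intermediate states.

Pass 1: Select minimum -8 at index 0, swap -> [-8, 26, 15, 6, 11]
Pass 2: Select minimum 6 at index 3, swap -> [-8, 6, 15, 26, 11]
Pass 3: Select minimum 11 at index 4, swap -> [-8, 6, 11, 26, 15]


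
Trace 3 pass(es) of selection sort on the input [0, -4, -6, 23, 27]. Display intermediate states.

Pass 1: Select minimum -6 at index 2, swap -> [-6, -4, 0, 23, 27]
Pass 2: Select minimum -4 at index 1, swap -> [-6, -4, 0, 23, 27]
Pass 3: Select minimum 0 at index 2, swap -> [-6, -4, 0, 23, 27]


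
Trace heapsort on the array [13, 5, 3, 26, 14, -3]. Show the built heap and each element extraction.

Build heap: [26, 14, 3, 5, 13, -3]
Extract 26: [14, 13, 3, 5, -3, 26]
Extract 14: [13, 5, 3, -3, 14, 26]
Extract 13: [5, -3, 3, 13, 14, 26]
Extract 5: [3, -3, 5, 13, 14, 26]
Extract 3: [-3, 3, 5, 13, 14, 26]


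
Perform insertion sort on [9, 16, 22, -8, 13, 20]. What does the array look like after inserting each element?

First element 9 is already 'sorted'
Insert 16: shifted 0 elements -> [9, 16, 22, -8, 13, 20]
Insert 22: shifted 0 elements -> [9, 16, 22, -8, 13, 20]
Insert -8: shifted 3 elements -> [-8, 9, 16, 22, 13, 20]
Insert 13: shifted 2 elements -> [-8, 9, 13, 16, 22, 20]
Insert 20: shifted 1 elements -> [-8, 9, 13, 16, 20, 22]


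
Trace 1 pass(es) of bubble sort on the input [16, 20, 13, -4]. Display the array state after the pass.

After pass 1: [16, 13, -4, 20] (2 swaps)
Total swaps: 2


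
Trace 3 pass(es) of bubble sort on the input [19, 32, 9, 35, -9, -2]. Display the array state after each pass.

After pass 1: [19, 9, 32, -9, -2, 35] (3 swaps)
After pass 2: [9, 19, -9, -2, 32, 35] (3 swaps)
After pass 3: [9, -9, -2, 19, 32, 35] (2 swaps)
Total swaps: 8


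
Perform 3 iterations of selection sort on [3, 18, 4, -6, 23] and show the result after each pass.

Pass 1: Select minimum -6 at index 3, swap -> [-6, 18, 4, 3, 23]
Pass 2: Select minimum 3 at index 3, swap -> [-6, 3, 4, 18, 23]
Pass 3: Select minimum 4 at index 2, swap -> [-6, 3, 4, 18, 23]


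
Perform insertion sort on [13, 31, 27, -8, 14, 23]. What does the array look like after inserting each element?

First element 13 is already 'sorted'
Insert 31: shifted 0 elements -> [13, 31, 27, -8, 14, 23]
Insert 27: shifted 1 elements -> [13, 27, 31, -8, 14, 23]
Insert -8: shifted 3 elements -> [-8, 13, 27, 31, 14, 23]
Insert 14: shifted 2 elements -> [-8, 13, 14, 27, 31, 23]
Insert 23: shifted 2 elements -> [-8, 13, 14, 23, 27, 31]


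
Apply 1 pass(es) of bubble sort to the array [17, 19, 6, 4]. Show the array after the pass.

After pass 1: [17, 6, 4, 19] (2 swaps)
Total swaps: 2


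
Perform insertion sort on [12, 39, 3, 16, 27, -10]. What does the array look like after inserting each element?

First element 12 is already 'sorted'
Insert 39: shifted 0 elements -> [12, 39, 3, 16, 27, -10]
Insert 3: shifted 2 elements -> [3, 12, 39, 16, 27, -10]
Insert 16: shifted 1 elements -> [3, 12, 16, 39, 27, -10]
Insert 27: shifted 1 elements -> [3, 12, 16, 27, 39, -10]
Insert -10: shifted 5 elements -> [-10, 3, 12, 16, 27, 39]


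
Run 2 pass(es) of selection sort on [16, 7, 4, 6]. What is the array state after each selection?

Pass 1: Select minimum 4 at index 2, swap -> [4, 7, 16, 6]
Pass 2: Select minimum 6 at index 3, swap -> [4, 6, 16, 7]


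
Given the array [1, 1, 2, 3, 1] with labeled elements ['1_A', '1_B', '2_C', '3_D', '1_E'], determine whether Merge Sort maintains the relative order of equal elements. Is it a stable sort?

Trace Merge Sort on the labeled array (the key is the number; the letter only tracks identity):
  Merge [1_A] + [1_B] -> [1_A, 1_B]
  Merge [3_D] + [1_E] -> [1_E, 3_D]
  Merge [2_C] + [1_E, 3_D] -> [1_E, 2_C, 3_D]
  Merge [1_A, 1_B] + [1_E, 2_C, 3_D] -> [1_A, 1_B, 1_E, 2_C, 3_D]
Final order: [1_A, 1_B, 1_E, 2_C, 3_D]
Equal keys:
  value 1: originally 1_A, 1_B, 1_E; after sorting 1_A, 1_B, 1_E -> order preserved
All equal keys kept their original relative order. Merge Sort is stable: when the heads of the two halves are equal the merge takes from the left half first.
Answer: Stable


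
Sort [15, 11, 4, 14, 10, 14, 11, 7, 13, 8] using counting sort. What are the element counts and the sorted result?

Count array: [0, 0, 0, 0, 1, 0, 0, 1, 1, 0, 1, 2, 0, 1, 2, 1]
(count[i] = number of elements equal to i)
Cumulative count: [0, 0, 0, 0, 1, 1, 1, 2, 3, 3, 4, 6, 6, 7, 9, 10]
Sorted: [4, 7, 8, 10, 11, 11, 13, 14, 14, 15]


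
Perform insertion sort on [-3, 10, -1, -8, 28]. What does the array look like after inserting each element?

First element -3 is already 'sorted'
Insert 10: shifted 0 elements -> [-3, 10, -1, -8, 28]
Insert -1: shifted 1 elements -> [-3, -1, 10, -8, 28]
Insert -8: shifted 3 elements -> [-8, -3, -1, 10, 28]
Insert 28: shifted 0 elements -> [-8, -3, -1, 10, 28]


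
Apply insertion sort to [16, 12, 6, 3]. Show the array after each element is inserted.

First element 16 is already 'sorted'
Insert 12: shifted 1 elements -> [12, 16, 6, 3]
Insert 6: shifted 2 elements -> [6, 12, 16, 3]
Insert 3: shifted 3 elements -> [3, 6, 12, 16]


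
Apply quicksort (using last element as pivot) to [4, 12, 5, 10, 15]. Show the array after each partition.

Partition 1: pivot=15 at index 4 -> [4, 12, 5, 10, 15]
Partition 2: pivot=10 at index 2 -> [4, 5, 10, 12, 15]
Partition 3: pivot=5 at index 1 -> [4, 5, 10, 12, 15]


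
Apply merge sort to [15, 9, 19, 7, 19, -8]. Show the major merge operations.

Divide and conquer:
  Merge [9] + [19] -> [9, 19]
  Merge [15] + [9, 19] -> [9, 15, 19]
  Merge [19] + [-8] -> [-8, 19]
  Merge [7] + [-8, 19] -> [-8, 7, 19]
  Merge [9, 15, 19] + [-8, 7, 19] -> [-8, 7, 9, 15, 19, 19]


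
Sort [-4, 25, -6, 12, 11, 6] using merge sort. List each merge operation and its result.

Divide and conquer:
  Merge [25] + [-6] -> [-6, 25]
  Merge [-4] + [-6, 25] -> [-6, -4, 25]
  Merge [11] + [6] -> [6, 11]
  Merge [12] + [6, 11] -> [6, 11, 12]
  Merge [-6, -4, 25] + [6, 11, 12] -> [-6, -4, 6, 11, 12, 25]


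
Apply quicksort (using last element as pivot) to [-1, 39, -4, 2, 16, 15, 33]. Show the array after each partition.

Partition 1: pivot=33 at index 5 -> [-1, -4, 2, 16, 15, 33, 39]
Partition 2: pivot=15 at index 3 -> [-1, -4, 2, 15, 16, 33, 39]
Partition 3: pivot=2 at index 2 -> [-1, -4, 2, 15, 16, 33, 39]
Partition 4: pivot=-4 at index 0 -> [-4, -1, 2, 15, 16, 33, 39]


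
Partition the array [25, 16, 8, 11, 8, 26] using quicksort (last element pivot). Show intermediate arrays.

Partition 1: pivot=26 at index 5 -> [25, 16, 8, 11, 8, 26]
Partition 2: pivot=8 at index 1 -> [8, 8, 25, 11, 16, 26]
Partition 3: pivot=16 at index 3 -> [8, 8, 11, 16, 25, 26]


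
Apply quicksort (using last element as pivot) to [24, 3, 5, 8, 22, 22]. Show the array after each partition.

Partition 1: pivot=22 at index 4 -> [3, 5, 8, 22, 22, 24]
Partition 2: pivot=22 at index 3 -> [3, 5, 8, 22, 22, 24]
Partition 3: pivot=8 at index 2 -> [3, 5, 8, 22, 22, 24]
Partition 4: pivot=5 at index 1 -> [3, 5, 8, 22, 22, 24]


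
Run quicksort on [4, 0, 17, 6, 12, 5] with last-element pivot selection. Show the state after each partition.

Partition 1: pivot=5 at index 2 -> [4, 0, 5, 6, 12, 17]
Partition 2: pivot=0 at index 0 -> [0, 4, 5, 6, 12, 17]
Partition 3: pivot=17 at index 5 -> [0, 4, 5, 6, 12, 17]
Partition 4: pivot=12 at index 4 -> [0, 4, 5, 6, 12, 17]


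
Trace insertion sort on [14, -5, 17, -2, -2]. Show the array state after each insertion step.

First element 14 is already 'sorted'
Insert -5: shifted 1 elements -> [-5, 14, 17, -2, -2]
Insert 17: shifted 0 elements -> [-5, 14, 17, -2, -2]
Insert -2: shifted 2 elements -> [-5, -2, 14, 17, -2]
Insert -2: shifted 2 elements -> [-5, -2, -2, 14, 17]


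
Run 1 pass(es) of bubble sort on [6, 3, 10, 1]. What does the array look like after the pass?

After pass 1: [3, 6, 1, 10] (2 swaps)
Total swaps: 2


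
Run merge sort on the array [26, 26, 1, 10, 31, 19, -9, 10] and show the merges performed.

Divide and conquer:
  Merge [26] + [26] -> [26, 26]
  Merge [1] + [10] -> [1, 10]
  Merge [26, 26] + [1, 10] -> [1, 10, 26, 26]
  Merge [31] + [19] -> [19, 31]
  Merge [-9] + [10] -> [-9, 10]
  Merge [19, 31] + [-9, 10] -> [-9, 10, 19, 31]
  Merge [1, 10, 26, 26] + [-9, 10, 19, 31] -> [-9, 1, 10, 10, 19, 26, 26, 31]


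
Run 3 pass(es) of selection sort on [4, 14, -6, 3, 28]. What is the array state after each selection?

Pass 1: Select minimum -6 at index 2, swap -> [-6, 14, 4, 3, 28]
Pass 2: Select minimum 3 at index 3, swap -> [-6, 3, 4, 14, 28]
Pass 3: Select minimum 4 at index 2, swap -> [-6, 3, 4, 14, 28]


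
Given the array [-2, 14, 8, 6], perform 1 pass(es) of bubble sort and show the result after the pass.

After pass 1: [-2, 8, 6, 14] (2 swaps)
Total swaps: 2


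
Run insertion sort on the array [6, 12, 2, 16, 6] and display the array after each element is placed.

First element 6 is already 'sorted'
Insert 12: shifted 0 elements -> [6, 12, 2, 16, 6]
Insert 2: shifted 2 elements -> [2, 6, 12, 16, 6]
Insert 16: shifted 0 elements -> [2, 6, 12, 16, 6]
Insert 6: shifted 2 elements -> [2, 6, 6, 12, 16]


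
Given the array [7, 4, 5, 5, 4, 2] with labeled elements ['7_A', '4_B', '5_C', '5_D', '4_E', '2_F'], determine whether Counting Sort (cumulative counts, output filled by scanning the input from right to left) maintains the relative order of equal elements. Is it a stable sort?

Trace Counting Sort on the labeled array (the key is the number; the letter only tracks identity):
  Counts for values 0..7: [0, 0, 1, 0, 2, 2, 0, 1]
  Cumulative counts: [0, 0, 1, 1, 3, 5, 5, 6]
  Scan right to left: place 2_F at output index 0
  Scan right to left: place 4_E at output index 2
  Scan right to left: place 5_D at output index 4
  Scan right to left: place 5_C at output index 3
  Scan right to left: place 4_B at output index 1
  Scan right to left: place 7_A at output index 5
  Output: [2_F, 4_B, 4_E, 5_C, 5_D, 7_A]
Equal keys:
  value 4: originally 4_B, 4_E; after sorting 4_B, 4_E -> order preserved
  value 5: originally 5_C, 5_D; after sorting 5_C, 5_D -> order preserved
All equal keys kept their original relative order. Counting Sort is stable: scanning the input right to left with decreasing cumulative counts places later duplicates at later output positions.
Answer: Stable


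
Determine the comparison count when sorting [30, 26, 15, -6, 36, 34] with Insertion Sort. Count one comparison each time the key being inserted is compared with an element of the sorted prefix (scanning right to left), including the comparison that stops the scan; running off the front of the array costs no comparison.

Insert 26: 30 > 26 (shift), reached front = 1 comparison(s) -> [26, 30, 15, -6, 36, 34]
Insert 15: 30 > 15 (shift), 26 > 15 (shift), reached front = 2 comparison(s) -> [15, 26, 30, -6, 36, 34]
Insert -6: 30 > -6 (shift), 26 > -6 (shift), 15 > -6 (shift), reached front = 3 comparison(s) -> [-6, 15, 26, 30, 36, 34]
Insert 36: 30 <= 36 (stop) = 1 comparison(s) -> [-6, 15, 26, 30, 36, 34]
Insert 34: 36 > 34 (shift), 30 <= 34 (stop) = 2 comparison(s) -> [-6, 15, 26, 30, 34, 36]
Total comparisons: 1 + 2 + 3 + 1 + 2 = 9


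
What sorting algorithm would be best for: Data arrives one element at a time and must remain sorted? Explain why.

Best choice: Insertion sort
Reason: Insertion sort naturally handles online/streaming input by inserting each new element into sorted position


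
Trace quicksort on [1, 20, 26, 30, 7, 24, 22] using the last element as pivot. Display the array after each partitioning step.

Partition 1: pivot=22 at index 3 -> [1, 20, 7, 22, 26, 24, 30]
Partition 2: pivot=7 at index 1 -> [1, 7, 20, 22, 26, 24, 30]
Partition 3: pivot=30 at index 6 -> [1, 7, 20, 22, 26, 24, 30]
Partition 4: pivot=24 at index 4 -> [1, 7, 20, 22, 24, 26, 30]


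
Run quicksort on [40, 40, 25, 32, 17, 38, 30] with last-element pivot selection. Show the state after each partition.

Partition 1: pivot=30 at index 2 -> [25, 17, 30, 32, 40, 38, 40]
Partition 2: pivot=17 at index 0 -> [17, 25, 30, 32, 40, 38, 40]
Partition 3: pivot=40 at index 6 -> [17, 25, 30, 32, 40, 38, 40]
Partition 4: pivot=38 at index 4 -> [17, 25, 30, 32, 38, 40, 40]


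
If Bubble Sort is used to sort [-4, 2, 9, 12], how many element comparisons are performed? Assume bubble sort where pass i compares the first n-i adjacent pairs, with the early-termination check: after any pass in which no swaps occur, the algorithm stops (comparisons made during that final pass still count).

Pass 1: compare adjacent pairs (0,1)..(2,3) = 3 comparison(s), 0 swap(s) -> [-4, 2, 9, 12]
No swaps in this pass, so bubble sort stops here.
Total comparisons: 3 = 3


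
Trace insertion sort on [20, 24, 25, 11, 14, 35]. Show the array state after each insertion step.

First element 20 is already 'sorted'
Insert 24: shifted 0 elements -> [20, 24, 25, 11, 14, 35]
Insert 25: shifted 0 elements -> [20, 24, 25, 11, 14, 35]
Insert 11: shifted 3 elements -> [11, 20, 24, 25, 14, 35]
Insert 14: shifted 3 elements -> [11, 14, 20, 24, 25, 35]
Insert 35: shifted 0 elements -> [11, 14, 20, 24, 25, 35]


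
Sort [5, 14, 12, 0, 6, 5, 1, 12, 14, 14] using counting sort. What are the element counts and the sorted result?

Count array: [1, 1, 0, 0, 0, 2, 1, 0, 0, 0, 0, 0, 2, 0, 3]
(count[i] = number of elements equal to i)
Cumulative count: [1, 2, 2, 2, 2, 4, 5, 5, 5, 5, 5, 5, 7, 7, 10]
Sorted: [0, 1, 5, 5, 6, 12, 12, 14, 14, 14]


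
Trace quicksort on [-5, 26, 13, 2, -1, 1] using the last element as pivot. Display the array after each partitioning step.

Partition 1: pivot=1 at index 2 -> [-5, -1, 1, 2, 26, 13]
Partition 2: pivot=-1 at index 1 -> [-5, -1, 1, 2, 26, 13]
Partition 3: pivot=13 at index 4 -> [-5, -1, 1, 2, 13, 26]


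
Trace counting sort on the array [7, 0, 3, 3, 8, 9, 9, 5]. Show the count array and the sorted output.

Count array: [1, 0, 0, 2, 0, 1, 0, 1, 1, 2]
(count[i] = number of elements equal to i)
Cumulative count: [1, 1, 1, 3, 3, 4, 4, 5, 6, 8]
Sorted: [0, 3, 3, 5, 7, 8, 9, 9]


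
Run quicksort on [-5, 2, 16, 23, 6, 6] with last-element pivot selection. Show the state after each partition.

Partition 1: pivot=6 at index 3 -> [-5, 2, 6, 6, 16, 23]
Partition 2: pivot=6 at index 2 -> [-5, 2, 6, 6, 16, 23]
Partition 3: pivot=2 at index 1 -> [-5, 2, 6, 6, 16, 23]
Partition 4: pivot=23 at index 5 -> [-5, 2, 6, 6, 16, 23]


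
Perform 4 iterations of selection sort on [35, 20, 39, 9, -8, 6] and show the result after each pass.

Pass 1: Select minimum -8 at index 4, swap -> [-8, 20, 39, 9, 35, 6]
Pass 2: Select minimum 6 at index 5, swap -> [-8, 6, 39, 9, 35, 20]
Pass 3: Select minimum 9 at index 3, swap -> [-8, 6, 9, 39, 35, 20]
Pass 4: Select minimum 20 at index 5, swap -> [-8, 6, 9, 20, 35, 39]


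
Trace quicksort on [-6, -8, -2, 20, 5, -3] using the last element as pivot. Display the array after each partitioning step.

Partition 1: pivot=-3 at index 2 -> [-6, -8, -3, 20, 5, -2]
Partition 2: pivot=-8 at index 0 -> [-8, -6, -3, 20, 5, -2]
Partition 3: pivot=-2 at index 3 -> [-8, -6, -3, -2, 5, 20]
Partition 4: pivot=20 at index 5 -> [-8, -6, -3, -2, 5, 20]


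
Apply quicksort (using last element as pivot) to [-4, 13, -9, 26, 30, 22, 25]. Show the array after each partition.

Partition 1: pivot=25 at index 4 -> [-4, 13, -9, 22, 25, 26, 30]
Partition 2: pivot=22 at index 3 -> [-4, 13, -9, 22, 25, 26, 30]
Partition 3: pivot=-9 at index 0 -> [-9, 13, -4, 22, 25, 26, 30]
Partition 4: pivot=-4 at index 1 -> [-9, -4, 13, 22, 25, 26, 30]
Partition 5: pivot=30 at index 6 -> [-9, -4, 13, 22, 25, 26, 30]


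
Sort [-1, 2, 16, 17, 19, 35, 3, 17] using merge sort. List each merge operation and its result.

Divide and conquer:
  Merge [-1] + [2] -> [-1, 2]
  Merge [16] + [17] -> [16, 17]
  Merge [-1, 2] + [16, 17] -> [-1, 2, 16, 17]
  Merge [19] + [35] -> [19, 35]
  Merge [3] + [17] -> [3, 17]
  Merge [19, 35] + [3, 17] -> [3, 17, 19, 35]
  Merge [-1, 2, 16, 17] + [3, 17, 19, 35] -> [-1, 2, 3, 16, 17, 17, 19, 35]


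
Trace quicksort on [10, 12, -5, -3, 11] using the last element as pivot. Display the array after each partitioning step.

Partition 1: pivot=11 at index 3 -> [10, -5, -3, 11, 12]
Partition 2: pivot=-3 at index 1 -> [-5, -3, 10, 11, 12]


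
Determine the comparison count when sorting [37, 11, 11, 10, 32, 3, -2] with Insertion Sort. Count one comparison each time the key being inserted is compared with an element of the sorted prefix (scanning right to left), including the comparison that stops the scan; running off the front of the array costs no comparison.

Insert 11: 37 > 11 (shift), reached front = 1 comparison(s) -> [11, 37, 11, 10, 32, 3, -2]
Insert 11: 37 > 11 (shift), 11 <= 11 (stop) = 2 comparison(s) -> [11, 11, 37, 10, 32, 3, -2]
Insert 10: 37 > 10 (shift), 11 > 10 (shift), 11 > 10 (shift), reached front = 3 comparison(s) -> [10, 11, 11, 37, 32, 3, -2]
Insert 32: 37 > 32 (shift), 11 <= 32 (stop) = 2 comparison(s) -> [10, 11, 11, 32, 37, 3, -2]
Insert 3: 37 > 3 (shift), 32 > 3 (shift), 11 > 3 (shift), 11 > 3 (shift), 10 > 3 (shift), reached front = 5 comparison(s) -> [3, 10, 11, 11, 32, 37, -2]
Insert -2: 37 > -2 (shift), 32 > -2 (shift), 11 > -2 (shift), 11 > -2 (shift), 10 > -2 (shift), 3 > -2 (shift), reached front = 6 comparison(s) -> [-2, 3, 10, 11, 11, 32, 37]
Total comparisons: 1 + 2 + 3 + 2 + 5 + 6 = 19


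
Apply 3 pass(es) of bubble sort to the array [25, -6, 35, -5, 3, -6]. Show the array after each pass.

After pass 1: [-6, 25, -5, 3, -6, 35] (4 swaps)
After pass 2: [-6, -5, 3, -6, 25, 35] (3 swaps)
After pass 3: [-6, -5, -6, 3, 25, 35] (1 swaps)
Total swaps: 8


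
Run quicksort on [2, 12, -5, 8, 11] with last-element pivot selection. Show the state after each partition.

Partition 1: pivot=11 at index 3 -> [2, -5, 8, 11, 12]
Partition 2: pivot=8 at index 2 -> [2, -5, 8, 11, 12]
Partition 3: pivot=-5 at index 0 -> [-5, 2, 8, 11, 12]


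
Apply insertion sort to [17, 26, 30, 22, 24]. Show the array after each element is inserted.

First element 17 is already 'sorted'
Insert 26: shifted 0 elements -> [17, 26, 30, 22, 24]
Insert 30: shifted 0 elements -> [17, 26, 30, 22, 24]
Insert 22: shifted 2 elements -> [17, 22, 26, 30, 24]
Insert 24: shifted 2 elements -> [17, 22, 24, 26, 30]
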